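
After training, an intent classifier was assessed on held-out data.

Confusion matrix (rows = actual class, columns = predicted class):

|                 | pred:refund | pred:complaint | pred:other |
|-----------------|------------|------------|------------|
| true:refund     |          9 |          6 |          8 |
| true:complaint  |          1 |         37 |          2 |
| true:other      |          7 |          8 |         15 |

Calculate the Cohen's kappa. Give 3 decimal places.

Observed agreement pₒ = trace/N = 61/93 = 0.6559
Expected agreement pₑ = Σ (rowᵢ·colᵢ)/N² = (23·17 + 40·51 + 30·25)/93² = 0.3678
κ = (pₒ − pₑ)/(1 − pₑ) = (0.6559 − 0.3678)/(1 − 0.3678) = 0.456

0.456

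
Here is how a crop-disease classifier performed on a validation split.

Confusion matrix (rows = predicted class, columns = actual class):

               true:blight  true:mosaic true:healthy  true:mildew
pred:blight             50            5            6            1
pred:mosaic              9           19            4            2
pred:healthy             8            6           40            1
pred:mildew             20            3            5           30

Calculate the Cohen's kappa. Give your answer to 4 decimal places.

Observed agreement pₒ = trace/N = 139/209 = 0.66507
Expected agreement pₑ = Σ (rowᵢ·colᵢ)/N² = (87·62 + 33·34 + 55·55 + 34·58)/209² = 0.26357
κ = (pₒ − pₑ)/(1 − pₑ) = (0.66507 − 0.26357)/(1 − 0.26357) = 0.5452

0.5452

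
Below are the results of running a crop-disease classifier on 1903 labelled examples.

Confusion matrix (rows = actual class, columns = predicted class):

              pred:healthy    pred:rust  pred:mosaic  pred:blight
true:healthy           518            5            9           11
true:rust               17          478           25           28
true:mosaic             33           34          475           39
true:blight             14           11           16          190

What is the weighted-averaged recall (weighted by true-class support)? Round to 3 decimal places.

Per-class recall (TP/(TP+FN)):
  healthy: TP=518, FN=5+9+11=25 → 518/543 = 0.9540
  rust: TP=478, FN=17+25+28=70 → 478/548 = 0.8723
  mosaic: TP=475, FN=33+34+39=106 → 475/581 = 0.8176
  blight: TP=190, FN=14+11+16=41 → 190/231 = 0.8225
Weighted-recall = Σ (supportᵢ/N)·recallᵢ with N=1903: (543/1903)·0.9540 + (548/1903)·0.8723 + (581/1903)·0.8176 + (231/1903)·0.8225 = 0.873

0.873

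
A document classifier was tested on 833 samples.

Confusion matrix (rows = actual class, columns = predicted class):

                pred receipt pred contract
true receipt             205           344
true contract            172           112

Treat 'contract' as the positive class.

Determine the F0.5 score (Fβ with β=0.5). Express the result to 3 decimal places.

0.266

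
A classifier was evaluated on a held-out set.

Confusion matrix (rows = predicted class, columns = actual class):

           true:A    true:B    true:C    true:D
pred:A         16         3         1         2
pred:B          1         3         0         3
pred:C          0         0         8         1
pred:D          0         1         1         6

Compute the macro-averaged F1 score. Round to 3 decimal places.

Per-class F1 score (2·TP/(2·TP+FP+FN)):
  A: TP=16, FP=3+1+2=6, FN=1+0+0=1 → 32/39 = 0.8205
  B: TP=3, FP=1+0+3=4, FN=3+0+1=4 → 6/14 = 0.4286
  C: TP=8, FP=0+0+1=1, FN=1+0+1=2 → 16/19 = 0.8421
  D: TP=6, FP=0+1+1=2, FN=2+3+1=6 → 12/20 = 0.6000
Macro-F1 score = mean = (0.8205 + 0.4286 + 0.8421 + 0.6000) / 4 = 0.673

0.673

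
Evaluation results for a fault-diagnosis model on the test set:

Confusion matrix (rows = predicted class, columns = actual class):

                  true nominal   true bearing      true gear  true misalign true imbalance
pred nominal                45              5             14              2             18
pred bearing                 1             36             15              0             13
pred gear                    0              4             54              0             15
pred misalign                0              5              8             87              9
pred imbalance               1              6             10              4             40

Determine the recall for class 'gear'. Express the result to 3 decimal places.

0.535

Treat 'gear' as positive and all other classes as negative.
recall = TP/(TP+FN).
gear: TP=54, FN=14+15+8+10=47 → 54/101 = 0.5347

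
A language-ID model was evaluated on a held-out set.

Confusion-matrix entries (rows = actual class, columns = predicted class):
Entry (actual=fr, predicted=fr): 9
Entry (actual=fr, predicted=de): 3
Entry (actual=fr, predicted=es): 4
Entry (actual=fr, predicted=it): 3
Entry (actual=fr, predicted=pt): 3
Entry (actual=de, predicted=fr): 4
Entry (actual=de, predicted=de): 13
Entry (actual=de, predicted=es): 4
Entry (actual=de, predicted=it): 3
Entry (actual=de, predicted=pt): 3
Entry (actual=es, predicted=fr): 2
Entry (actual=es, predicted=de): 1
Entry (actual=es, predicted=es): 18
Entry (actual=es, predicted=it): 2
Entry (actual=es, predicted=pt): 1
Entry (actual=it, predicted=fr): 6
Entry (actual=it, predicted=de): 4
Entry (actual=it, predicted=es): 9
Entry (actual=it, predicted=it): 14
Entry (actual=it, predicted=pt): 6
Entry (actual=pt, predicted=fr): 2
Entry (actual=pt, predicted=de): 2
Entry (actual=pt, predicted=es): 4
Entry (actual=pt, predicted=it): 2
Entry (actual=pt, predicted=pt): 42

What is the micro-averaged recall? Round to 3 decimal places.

Micro-averaging pools counts across classes: ΣTP=96, ΣFP=68, ΣFN=68.
Micro-recall = TP/(TP+FN) on pooled counts = 0.585 (equals overall accuracy in single-label multiclass).

0.585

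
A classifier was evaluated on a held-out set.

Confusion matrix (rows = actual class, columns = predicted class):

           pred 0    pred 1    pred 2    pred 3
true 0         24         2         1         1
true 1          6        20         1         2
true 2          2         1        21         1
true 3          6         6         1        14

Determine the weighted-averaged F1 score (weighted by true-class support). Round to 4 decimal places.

Per-class F1 score (2·TP/(2·TP+FP+FN)):
  0: TP=24, FP=6+2+6=14, FN=2+1+1=4 → 48/66 = 0.72727
  1: TP=20, FP=2+1+6=9, FN=6+1+2=9 → 40/58 = 0.68966
  2: TP=21, FP=1+1+1=3, FN=2+1+1=4 → 42/49 = 0.85714
  3: TP=14, FP=1+2+1=4, FN=6+6+1=13 → 28/45 = 0.62222
Weighted-F1 score = Σ (supportᵢ/N)·F1 scoreᵢ with N=109: (28/109)·0.72727 + (29/109)·0.68966 + (25/109)·0.85714 + (27/109)·0.62222 = 0.7210

0.7210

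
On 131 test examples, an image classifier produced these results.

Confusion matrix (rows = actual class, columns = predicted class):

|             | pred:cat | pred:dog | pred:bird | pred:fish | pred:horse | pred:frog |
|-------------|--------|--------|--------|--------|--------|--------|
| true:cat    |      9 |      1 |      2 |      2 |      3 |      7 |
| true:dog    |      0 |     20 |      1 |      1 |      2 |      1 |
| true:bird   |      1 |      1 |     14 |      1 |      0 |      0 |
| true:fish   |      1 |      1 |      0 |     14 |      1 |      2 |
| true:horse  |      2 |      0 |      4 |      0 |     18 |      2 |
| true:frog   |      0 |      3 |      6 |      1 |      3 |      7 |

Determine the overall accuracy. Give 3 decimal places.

0.626

Accuracy = trace / total = (9+20+14+14+18+7=82) / 131 = 82/131 = 0.626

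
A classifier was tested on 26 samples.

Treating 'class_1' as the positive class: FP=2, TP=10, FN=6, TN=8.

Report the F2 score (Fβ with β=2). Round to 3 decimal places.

0.658

Fβ = (1+β²)·TP / ((1+β²)·TP + β²·FN + FP), with β²=4
= 5·10 / (5·10 + 4·6 + 2) = 0.658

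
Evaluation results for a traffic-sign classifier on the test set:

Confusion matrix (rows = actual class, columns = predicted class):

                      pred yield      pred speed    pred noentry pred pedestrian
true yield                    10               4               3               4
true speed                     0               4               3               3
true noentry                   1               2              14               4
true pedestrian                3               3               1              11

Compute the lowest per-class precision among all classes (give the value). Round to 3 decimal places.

0.308

Per-class precision (TP/(TP+FP)):
  yield: TP=10, FP=0+1+3=4 → 10/14 = 0.7143
  speed: TP=4, FP=4+2+3=9 → 4/13 = 0.3077
  noentry: TP=14, FP=3+3+1=7 → 14/21 = 0.6667
  pedestrian: TP=11, FP=4+3+4=11 → 11/22 = 0.5000
Lowest is class 'speed' with precision = 0.308.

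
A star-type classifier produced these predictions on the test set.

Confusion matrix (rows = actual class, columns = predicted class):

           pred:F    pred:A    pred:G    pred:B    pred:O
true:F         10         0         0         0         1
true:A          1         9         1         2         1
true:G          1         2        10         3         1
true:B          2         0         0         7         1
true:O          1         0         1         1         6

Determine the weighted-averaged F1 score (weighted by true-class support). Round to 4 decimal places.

Per-class F1 score (2·TP/(2·TP+FP+FN)):
  F: TP=10, FP=1+1+2+1=5, FN=0+0+0+1=1 → 20/26 = 0.76923
  A: TP=9, FP=0+2+0+0=2, FN=1+1+2+1=5 → 18/25 = 0.72000
  G: TP=10, FP=0+1+0+1=2, FN=1+2+3+1=7 → 20/29 = 0.68966
  B: TP=7, FP=0+2+3+1=6, FN=2+0+0+1=3 → 14/23 = 0.60870
  O: TP=6, FP=1+1+1+1=4, FN=1+0+1+1=3 → 12/19 = 0.63158
Weighted-F1 score = Σ (supportᵢ/N)·F1 scoreᵢ with N=61: (11/61)·0.76923 + (14/61)·0.72000 + (17/61)·0.68966 + (10/61)·0.60870 + (9/61)·0.63158 = 0.6891

0.6891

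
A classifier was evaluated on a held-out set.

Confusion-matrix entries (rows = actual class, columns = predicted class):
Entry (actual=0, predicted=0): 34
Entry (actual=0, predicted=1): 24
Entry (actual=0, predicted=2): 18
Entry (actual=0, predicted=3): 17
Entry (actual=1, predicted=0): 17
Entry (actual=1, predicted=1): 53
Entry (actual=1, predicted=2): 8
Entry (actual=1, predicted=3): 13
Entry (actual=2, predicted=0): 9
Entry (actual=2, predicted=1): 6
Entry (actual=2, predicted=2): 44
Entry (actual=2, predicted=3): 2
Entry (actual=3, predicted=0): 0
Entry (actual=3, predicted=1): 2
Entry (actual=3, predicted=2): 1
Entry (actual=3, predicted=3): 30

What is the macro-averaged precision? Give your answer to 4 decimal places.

0.5734

Per-class precision (TP/(TP+FP)):
  0: TP=34, FP=17+9+0=26 → 34/60 = 0.56667
  1: TP=53, FP=24+6+2=32 → 53/85 = 0.62353
  2: TP=44, FP=18+8+1=27 → 44/71 = 0.61972
  3: TP=30, FP=17+13+2=32 → 30/62 = 0.48387
Macro-precision = mean = (0.56667 + 0.62353 + 0.61972 + 0.48387) / 4 = 0.5734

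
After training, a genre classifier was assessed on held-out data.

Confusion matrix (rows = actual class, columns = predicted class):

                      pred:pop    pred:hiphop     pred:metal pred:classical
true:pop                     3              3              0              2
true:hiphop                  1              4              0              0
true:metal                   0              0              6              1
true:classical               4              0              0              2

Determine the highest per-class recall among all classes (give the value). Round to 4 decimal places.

0.8571

Per-class recall (TP/(TP+FN)):
  pop: TP=3, FN=3+0+2=5 → 3/8 = 0.37500
  hiphop: TP=4, FN=1+0+0=1 → 4/5 = 0.80000
  metal: TP=6, FN=0+0+1=1 → 6/7 = 0.85714
  classical: TP=2, FN=4+0+0=4 → 2/6 = 0.33333
Highest is class 'metal' with recall = 0.8571.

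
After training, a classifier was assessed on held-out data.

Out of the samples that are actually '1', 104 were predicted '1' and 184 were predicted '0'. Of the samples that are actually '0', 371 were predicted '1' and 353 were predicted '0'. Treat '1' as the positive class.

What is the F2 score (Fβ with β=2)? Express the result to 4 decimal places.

Fβ = (1+β²)·TP / ((1+β²)·TP + β²·FN + FP), with β²=4
= 5·104 / (5·104 + 4·184 + 371) = 0.3196

0.3196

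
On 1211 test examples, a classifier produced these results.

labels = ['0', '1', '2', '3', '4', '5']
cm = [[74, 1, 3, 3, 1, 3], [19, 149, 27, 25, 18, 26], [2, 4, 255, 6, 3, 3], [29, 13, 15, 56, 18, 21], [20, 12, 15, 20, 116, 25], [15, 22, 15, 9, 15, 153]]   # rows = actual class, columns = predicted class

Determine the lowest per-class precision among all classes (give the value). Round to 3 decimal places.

0.465

Per-class precision (TP/(TP+FP)):
  0: TP=74, FP=19+2+29+20+15=85 → 74/159 = 0.4654
  1: TP=149, FP=1+4+13+12+22=52 → 149/201 = 0.7413
  2: TP=255, FP=3+27+15+15+15=75 → 255/330 = 0.7727
  3: TP=56, FP=3+25+6+20+9=63 → 56/119 = 0.4706
  4: TP=116, FP=1+18+3+18+15=55 → 116/171 = 0.6784
  5: TP=153, FP=3+26+3+21+25=78 → 153/231 = 0.6623
Lowest is class '0' with precision = 0.465.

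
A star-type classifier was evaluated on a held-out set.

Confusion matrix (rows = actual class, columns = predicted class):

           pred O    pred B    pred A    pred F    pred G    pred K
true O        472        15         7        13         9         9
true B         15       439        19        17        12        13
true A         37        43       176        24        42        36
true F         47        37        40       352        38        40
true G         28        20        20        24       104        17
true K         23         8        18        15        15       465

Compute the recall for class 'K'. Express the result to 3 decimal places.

0.855

One-vs-rest for 'K': TP = diagonal; FP = other classes predicted 'K'; FN = 'K' predicted as other.
recall = TP/(TP+FN).
K: TP=465, FN=23+8+18+15+15=79 → 465/544 = 0.8548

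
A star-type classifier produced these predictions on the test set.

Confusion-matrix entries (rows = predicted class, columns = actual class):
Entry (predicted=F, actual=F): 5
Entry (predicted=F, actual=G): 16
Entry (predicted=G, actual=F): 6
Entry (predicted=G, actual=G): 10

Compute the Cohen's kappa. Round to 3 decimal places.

-0.127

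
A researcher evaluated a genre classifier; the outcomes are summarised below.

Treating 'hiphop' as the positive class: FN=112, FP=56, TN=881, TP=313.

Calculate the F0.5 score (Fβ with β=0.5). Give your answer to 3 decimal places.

0.823

Fβ = (1+β²)·TP / ((1+β²)·TP + β²·FN + FP), with β²=1/4
= 1.25·313 / (1.25·313 + 0.25·112 + 56) = 0.823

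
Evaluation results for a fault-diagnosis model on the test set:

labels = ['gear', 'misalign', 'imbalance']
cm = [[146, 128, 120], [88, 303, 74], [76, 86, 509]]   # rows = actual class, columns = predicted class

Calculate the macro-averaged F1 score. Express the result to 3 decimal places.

0.591

Per-class F1 score (2·TP/(2·TP+FP+FN)):
  gear: TP=146, FP=88+76=164, FN=128+120=248 → 292/704 = 0.4148
  misalign: TP=303, FP=128+86=214, FN=88+74=162 → 606/982 = 0.6171
  imbalance: TP=509, FP=120+74=194, FN=76+86=162 → 1018/1374 = 0.7409
Macro-F1 score = mean = (0.4148 + 0.6171 + 0.7409) / 3 = 0.591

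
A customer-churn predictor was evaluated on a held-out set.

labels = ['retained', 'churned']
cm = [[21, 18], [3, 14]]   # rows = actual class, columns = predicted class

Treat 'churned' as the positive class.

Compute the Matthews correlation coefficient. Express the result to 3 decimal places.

MCC = (TP·TN − FP·FN) / √((TP+FP)(TP+FN)(TN+FP)(TN+FN))
Numerator = 14·21 − 18·3 = 240
Denominator = √(32·17·39·24) = √509184 = 713.5713
MCC = 240 / 713.5713 = 0.336

0.336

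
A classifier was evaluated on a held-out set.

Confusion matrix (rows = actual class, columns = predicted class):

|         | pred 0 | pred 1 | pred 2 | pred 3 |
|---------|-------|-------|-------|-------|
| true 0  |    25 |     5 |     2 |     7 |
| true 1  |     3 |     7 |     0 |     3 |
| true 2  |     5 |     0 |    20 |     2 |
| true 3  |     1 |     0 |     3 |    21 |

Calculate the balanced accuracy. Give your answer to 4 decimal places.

0.6901

Balanced accuracy = mean of per-class recall.
  0: recall = 25/39 = 0.64103
  1: recall = 7/13 = 0.53846
  2: recall = 20/27 = 0.74074
  3: recall = 21/25 = 0.84000
Mean = (0.64103 + 0.53846 + 0.74074 + 0.84000) / 4 = 0.6901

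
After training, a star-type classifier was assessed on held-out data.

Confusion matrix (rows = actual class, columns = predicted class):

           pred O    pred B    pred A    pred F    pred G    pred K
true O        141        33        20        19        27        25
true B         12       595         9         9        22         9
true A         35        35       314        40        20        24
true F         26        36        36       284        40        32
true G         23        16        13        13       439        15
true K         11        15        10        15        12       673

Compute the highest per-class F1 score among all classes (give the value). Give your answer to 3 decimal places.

Per-class F1 score (2·TP/(2·TP+FP+FN)):
  O: TP=141, FP=12+35+26+23+11=107, FN=33+20+19+27+25=124 → 282/513 = 0.5497
  B: TP=595, FP=33+35+36+16+15=135, FN=12+9+9+22+9=61 → 1190/1386 = 0.8586
  A: TP=314, FP=20+9+36+13+10=88, FN=35+35+40+20+24=154 → 628/870 = 0.7218
  F: TP=284, FP=19+9+40+13+15=96, FN=26+36+36+40+32=170 → 568/834 = 0.6811
  G: TP=439, FP=27+22+20+40+12=121, FN=23+16+13+13+15=80 → 878/1079 = 0.8137
  K: TP=673, FP=25+9+24+32+15=105, FN=11+15+10+15+12=63 → 1346/1514 = 0.8890
Highest is class 'K' with F1 score = 0.889.

0.889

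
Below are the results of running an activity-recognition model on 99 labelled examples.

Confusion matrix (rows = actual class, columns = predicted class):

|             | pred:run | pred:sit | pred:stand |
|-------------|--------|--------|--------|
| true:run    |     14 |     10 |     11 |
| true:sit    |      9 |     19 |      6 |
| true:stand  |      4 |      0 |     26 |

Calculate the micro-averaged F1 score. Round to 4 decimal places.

Micro-averaging pools counts across classes: ΣTP=59, ΣFP=40, ΣFN=40.
Micro-F1 score = 2·TP/(2·TP+FP+FN) on pooled counts = 0.5960 (equals overall accuracy in single-label multiclass).

0.5960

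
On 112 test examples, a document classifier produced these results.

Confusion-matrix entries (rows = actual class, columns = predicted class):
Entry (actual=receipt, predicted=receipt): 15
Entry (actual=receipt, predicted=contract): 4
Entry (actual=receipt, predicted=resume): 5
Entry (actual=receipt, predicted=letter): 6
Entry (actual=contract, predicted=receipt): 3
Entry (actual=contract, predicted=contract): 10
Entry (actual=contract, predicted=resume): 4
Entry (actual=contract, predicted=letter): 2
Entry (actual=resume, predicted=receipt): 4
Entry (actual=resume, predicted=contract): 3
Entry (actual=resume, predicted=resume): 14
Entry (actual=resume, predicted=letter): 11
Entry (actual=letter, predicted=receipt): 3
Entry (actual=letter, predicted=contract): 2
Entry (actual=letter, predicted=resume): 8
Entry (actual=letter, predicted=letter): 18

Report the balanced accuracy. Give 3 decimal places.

0.511

Balanced accuracy = mean of per-class recall.
  receipt: recall = 15/30 = 0.5000
  contract: recall = 10/19 = 0.5263
  resume: recall = 14/32 = 0.4375
  letter: recall = 18/31 = 0.5806
Mean = (0.5000 + 0.5263 + 0.4375 + 0.5806) / 4 = 0.511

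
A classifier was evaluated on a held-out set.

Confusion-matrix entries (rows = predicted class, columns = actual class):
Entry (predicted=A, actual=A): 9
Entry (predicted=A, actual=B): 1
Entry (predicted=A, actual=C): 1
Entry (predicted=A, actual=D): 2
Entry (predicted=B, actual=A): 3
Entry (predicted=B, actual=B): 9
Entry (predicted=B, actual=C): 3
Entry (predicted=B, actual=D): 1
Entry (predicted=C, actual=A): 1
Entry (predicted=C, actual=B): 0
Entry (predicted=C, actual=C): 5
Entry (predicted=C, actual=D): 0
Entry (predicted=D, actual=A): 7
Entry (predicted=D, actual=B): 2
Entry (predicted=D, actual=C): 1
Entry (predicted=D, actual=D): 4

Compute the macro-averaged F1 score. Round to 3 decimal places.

Per-class F1 score (2·TP/(2·TP+FP+FN)):
  A: TP=9, FP=1+1+2=4, FN=3+1+7=11 → 18/33 = 0.5455
  B: TP=9, FP=3+3+1=7, FN=1+0+2=3 → 18/28 = 0.6429
  C: TP=5, FP=1+0+0=1, FN=1+3+1=5 → 10/16 = 0.6250
  D: TP=4, FP=7+2+1=10, FN=2+1+0=3 → 8/21 = 0.3810
Macro-F1 score = mean = (0.5455 + 0.6429 + 0.6250 + 0.3810) / 4 = 0.549

0.549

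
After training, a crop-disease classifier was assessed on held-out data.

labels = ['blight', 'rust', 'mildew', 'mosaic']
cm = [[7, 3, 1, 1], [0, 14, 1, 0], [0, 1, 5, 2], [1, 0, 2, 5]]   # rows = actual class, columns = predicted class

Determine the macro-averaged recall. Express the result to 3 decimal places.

0.692

Per-class recall (TP/(TP+FN)):
  blight: TP=7, FN=3+1+1=5 → 7/12 = 0.5833
  rust: TP=14, FN=0+1+0=1 → 14/15 = 0.9333
  mildew: TP=5, FN=0+1+2=3 → 5/8 = 0.6250
  mosaic: TP=5, FN=1+0+2=3 → 5/8 = 0.6250
Macro-recall = mean = (0.5833 + 0.9333 + 0.6250 + 0.6250) / 4 = 0.692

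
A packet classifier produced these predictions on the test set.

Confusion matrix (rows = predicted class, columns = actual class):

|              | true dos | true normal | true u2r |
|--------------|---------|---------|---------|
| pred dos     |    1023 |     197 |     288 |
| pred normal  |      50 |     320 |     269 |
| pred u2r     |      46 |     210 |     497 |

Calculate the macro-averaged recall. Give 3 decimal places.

0.609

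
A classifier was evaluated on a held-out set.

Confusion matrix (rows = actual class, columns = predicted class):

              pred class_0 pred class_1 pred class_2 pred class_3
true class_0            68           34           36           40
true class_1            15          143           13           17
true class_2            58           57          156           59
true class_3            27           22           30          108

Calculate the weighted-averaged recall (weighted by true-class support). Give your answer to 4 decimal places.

Per-class recall (TP/(TP+FN)):
  class_0: TP=68, FN=34+36+40=110 → 68/178 = 0.38202
  class_1: TP=143, FN=15+13+17=45 → 143/188 = 0.76064
  class_2: TP=156, FN=58+57+59=174 → 156/330 = 0.47273
  class_3: TP=108, FN=27+22+30=79 → 108/187 = 0.57754
Weighted-recall = Σ (supportᵢ/N)·recallᵢ with N=883: (178/883)·0.38202 + (188/883)·0.76064 + (330/883)·0.47273 + (187/883)·0.57754 = 0.5379

0.5379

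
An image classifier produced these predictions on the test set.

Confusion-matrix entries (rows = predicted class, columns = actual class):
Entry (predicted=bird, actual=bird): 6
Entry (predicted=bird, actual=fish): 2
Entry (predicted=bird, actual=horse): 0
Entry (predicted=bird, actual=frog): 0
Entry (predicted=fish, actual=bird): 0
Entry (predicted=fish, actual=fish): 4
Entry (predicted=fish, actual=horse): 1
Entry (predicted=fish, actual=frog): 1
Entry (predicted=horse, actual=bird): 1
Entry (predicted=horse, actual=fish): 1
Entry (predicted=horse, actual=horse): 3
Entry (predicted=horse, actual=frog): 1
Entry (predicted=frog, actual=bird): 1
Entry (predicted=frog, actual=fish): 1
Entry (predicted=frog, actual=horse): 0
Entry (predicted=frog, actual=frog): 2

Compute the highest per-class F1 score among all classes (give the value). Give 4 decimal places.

0.7500

Per-class F1 score (2·TP/(2·TP+FP+FN)):
  bird: TP=6, FP=2+0+0=2, FN=0+1+1=2 → 12/16 = 0.75000
  fish: TP=4, FP=0+1+1=2, FN=2+1+1=4 → 8/14 = 0.57143
  horse: TP=3, FP=1+1+1=3, FN=0+1+0=1 → 6/10 = 0.60000
  frog: TP=2, FP=1+1+0=2, FN=0+1+1=2 → 4/8 = 0.50000
Highest is class 'bird' with F1 score = 0.7500.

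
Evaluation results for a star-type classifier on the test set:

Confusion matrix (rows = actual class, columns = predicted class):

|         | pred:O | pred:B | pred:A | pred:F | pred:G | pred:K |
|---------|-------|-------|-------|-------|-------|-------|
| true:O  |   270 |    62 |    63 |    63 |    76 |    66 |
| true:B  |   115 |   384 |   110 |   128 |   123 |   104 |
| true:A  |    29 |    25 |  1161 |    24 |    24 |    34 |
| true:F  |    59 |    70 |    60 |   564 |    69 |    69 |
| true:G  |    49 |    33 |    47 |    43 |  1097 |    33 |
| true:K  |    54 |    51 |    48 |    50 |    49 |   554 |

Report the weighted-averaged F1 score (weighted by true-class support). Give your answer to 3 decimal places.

0.678

Per-class F1 score (2·TP/(2·TP+FP+FN)):
  O: TP=270, FP=115+29+59+49+54=306, FN=62+63+63+76+66=330 → 540/1176 = 0.4592
  B: TP=384, FP=62+25+70+33+51=241, FN=115+110+128+123+104=580 → 768/1589 = 0.4833
  A: TP=1161, FP=63+110+60+47+48=328, FN=29+25+24+24+34=136 → 2322/2786 = 0.8335
  F: TP=564, FP=63+128+24+43+50=308, FN=59+70+60+69+69=327 → 1128/1763 = 0.6398
  G: TP=1097, FP=76+123+24+69+49=341, FN=49+33+47+43+33=205 → 2194/2740 = 0.8007
  K: TP=554, FP=66+104+34+69+33=306, FN=54+51+48+50+49=252 → 1108/1666 = 0.6651
Weighted-F1 score = Σ (supportᵢ/N)·F1 scoreᵢ with N=5860: (600/5860)·0.4592 + (964/5860)·0.4833 + (1297/5860)·0.8335 + (891/5860)·0.6398 + (1302/5860)·0.8007 + (806/5860)·0.6651 = 0.678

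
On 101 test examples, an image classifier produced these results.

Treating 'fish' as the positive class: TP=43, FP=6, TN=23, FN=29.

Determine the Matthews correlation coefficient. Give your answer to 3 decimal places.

0.353

MCC = (TP·TN − FP·FN) / √((TP+FP)(TP+FN)(TN+FP)(TN+FN))
Numerator = 43·23 − 6·29 = 815
Denominator = √(49·72·29·52) = √5320224 = 2306.5611
MCC = 815 / 2306.5611 = 0.353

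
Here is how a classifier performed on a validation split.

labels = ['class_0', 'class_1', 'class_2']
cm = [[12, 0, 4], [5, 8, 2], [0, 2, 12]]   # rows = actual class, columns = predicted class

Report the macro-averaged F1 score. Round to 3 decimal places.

0.706

Per-class F1 score (2·TP/(2·TP+FP+FN)):
  class_0: TP=12, FP=5+0=5, FN=0+4=4 → 24/33 = 0.7273
  class_1: TP=8, FP=0+2=2, FN=5+2=7 → 16/25 = 0.6400
  class_2: TP=12, FP=4+2=6, FN=0+2=2 → 24/32 = 0.7500
Macro-F1 score = mean = (0.7273 + 0.6400 + 0.7500) / 3 = 0.706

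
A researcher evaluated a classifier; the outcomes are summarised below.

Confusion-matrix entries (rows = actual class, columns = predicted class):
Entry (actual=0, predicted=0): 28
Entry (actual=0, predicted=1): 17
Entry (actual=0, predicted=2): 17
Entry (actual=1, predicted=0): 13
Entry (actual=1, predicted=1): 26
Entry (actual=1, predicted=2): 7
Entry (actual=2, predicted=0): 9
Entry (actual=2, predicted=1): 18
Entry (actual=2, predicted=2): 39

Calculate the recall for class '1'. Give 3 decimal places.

recall = TP/(TP+FN).
1: TP=26, FN=13+7=20 → 26/46 = 0.5652

0.565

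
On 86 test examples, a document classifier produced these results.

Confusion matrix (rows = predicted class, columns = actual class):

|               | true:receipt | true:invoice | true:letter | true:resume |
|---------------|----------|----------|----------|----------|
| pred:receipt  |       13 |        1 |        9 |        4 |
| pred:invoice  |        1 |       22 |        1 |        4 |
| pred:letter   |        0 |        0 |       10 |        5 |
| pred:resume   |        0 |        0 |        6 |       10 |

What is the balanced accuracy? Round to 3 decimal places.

0.676

Balanced accuracy = mean of per-class recall.
  receipt: recall = 13/14 = 0.9286
  invoice: recall = 22/23 = 0.9565
  letter: recall = 10/26 = 0.3846
  resume: recall = 10/23 = 0.4348
Mean = (0.9286 + 0.9565 + 0.3846 + 0.4348) / 4 = 0.676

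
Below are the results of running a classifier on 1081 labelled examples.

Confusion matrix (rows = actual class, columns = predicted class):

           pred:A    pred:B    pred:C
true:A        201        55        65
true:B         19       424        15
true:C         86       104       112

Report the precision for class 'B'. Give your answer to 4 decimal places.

0.7273

Treat 'B' as positive and all other classes as negative.
precision = TP/(TP+FP).
B: TP=424, FP=55+104=159 → 424/583 = 0.72727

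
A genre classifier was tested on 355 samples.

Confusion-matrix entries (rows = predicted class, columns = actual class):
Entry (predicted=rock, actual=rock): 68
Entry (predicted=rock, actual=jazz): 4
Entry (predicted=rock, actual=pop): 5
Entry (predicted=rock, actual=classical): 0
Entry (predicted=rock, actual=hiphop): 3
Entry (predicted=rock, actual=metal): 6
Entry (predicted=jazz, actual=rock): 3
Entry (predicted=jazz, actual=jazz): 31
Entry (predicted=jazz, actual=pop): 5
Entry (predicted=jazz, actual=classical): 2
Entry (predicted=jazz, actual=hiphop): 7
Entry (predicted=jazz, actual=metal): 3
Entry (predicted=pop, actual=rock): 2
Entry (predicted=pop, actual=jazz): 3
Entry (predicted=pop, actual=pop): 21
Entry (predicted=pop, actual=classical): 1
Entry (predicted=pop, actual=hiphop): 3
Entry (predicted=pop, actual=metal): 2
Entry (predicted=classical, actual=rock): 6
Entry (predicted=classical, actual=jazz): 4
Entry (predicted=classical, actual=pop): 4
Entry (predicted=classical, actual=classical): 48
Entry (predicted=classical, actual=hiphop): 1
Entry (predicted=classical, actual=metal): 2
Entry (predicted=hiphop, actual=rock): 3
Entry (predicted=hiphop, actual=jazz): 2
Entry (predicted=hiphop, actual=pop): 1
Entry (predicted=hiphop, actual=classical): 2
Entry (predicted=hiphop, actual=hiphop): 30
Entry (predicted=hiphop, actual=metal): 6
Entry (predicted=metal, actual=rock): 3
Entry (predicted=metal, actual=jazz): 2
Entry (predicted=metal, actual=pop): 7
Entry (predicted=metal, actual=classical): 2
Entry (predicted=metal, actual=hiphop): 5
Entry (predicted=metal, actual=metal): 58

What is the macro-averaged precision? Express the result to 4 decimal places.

0.7047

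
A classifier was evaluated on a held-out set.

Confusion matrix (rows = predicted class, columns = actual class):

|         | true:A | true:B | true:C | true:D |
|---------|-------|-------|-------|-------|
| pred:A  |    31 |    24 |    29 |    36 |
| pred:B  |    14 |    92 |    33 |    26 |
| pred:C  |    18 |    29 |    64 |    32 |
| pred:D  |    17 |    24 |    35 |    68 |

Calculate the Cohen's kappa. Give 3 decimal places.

0.255

Observed agreement pₒ = trace/N = 255/572 = 0.4458
Expected agreement pₑ = Σ (rowᵢ·colᵢ)/N² = (80·120 + 169·165 + 161·143 + 162·144)/572² = 0.2562
κ = (pₒ − pₑ)/(1 − pₑ) = (0.4458 − 0.2562)/(1 − 0.2562) = 0.255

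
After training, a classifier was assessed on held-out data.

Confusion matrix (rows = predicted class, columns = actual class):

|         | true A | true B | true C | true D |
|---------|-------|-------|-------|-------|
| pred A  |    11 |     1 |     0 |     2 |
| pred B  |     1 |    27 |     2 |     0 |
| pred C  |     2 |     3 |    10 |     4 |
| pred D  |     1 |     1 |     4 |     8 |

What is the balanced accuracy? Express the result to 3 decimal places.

0.693

Balanced accuracy = mean of per-class recall.
  A: recall = 11/15 = 0.7333
  B: recall = 27/32 = 0.8438
  C: recall = 10/16 = 0.6250
  D: recall = 8/14 = 0.5714
Mean = (0.7333 + 0.8438 + 0.6250 + 0.5714) / 4 = 0.693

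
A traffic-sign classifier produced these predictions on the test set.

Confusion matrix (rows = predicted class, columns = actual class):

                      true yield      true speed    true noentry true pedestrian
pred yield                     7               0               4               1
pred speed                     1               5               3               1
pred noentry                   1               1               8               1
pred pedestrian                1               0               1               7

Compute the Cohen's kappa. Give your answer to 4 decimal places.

Observed agreement pₒ = trace/N = 27/42 = 0.64286
Expected agreement pₑ = Σ (rowᵢ·colᵢ)/N² = (10·12 + 6·10 + 16·11 + 10·9)/42² = 0.25283
κ = (pₒ − pₑ)/(1 − pₑ) = (0.64286 − 0.25283)/(1 − 0.25283) = 0.5220

0.5220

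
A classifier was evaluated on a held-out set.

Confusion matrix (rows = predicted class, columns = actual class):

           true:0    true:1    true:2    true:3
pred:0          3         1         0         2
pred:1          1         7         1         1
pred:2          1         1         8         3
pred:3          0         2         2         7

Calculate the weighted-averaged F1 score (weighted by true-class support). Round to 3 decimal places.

Per-class F1 score (2·TP/(2·TP+FP+FN)):
  0: TP=3, FP=1+0+2=3, FN=1+1+0=2 → 6/11 = 0.5455
  1: TP=7, FP=1+1+1=3, FN=1+1+2=4 → 14/21 = 0.6667
  2: TP=8, FP=1+1+3=5, FN=0+1+2=3 → 16/24 = 0.6667
  3: TP=7, FP=0+2+2=4, FN=2+1+3=6 → 14/24 = 0.5833
Weighted-F1 score = Σ (supportᵢ/N)·F1 scoreᵢ with N=40: (5/40)·0.5455 + (11/40)·0.6667 + (11/40)·0.6667 + (13/40)·0.5833 = 0.624

0.624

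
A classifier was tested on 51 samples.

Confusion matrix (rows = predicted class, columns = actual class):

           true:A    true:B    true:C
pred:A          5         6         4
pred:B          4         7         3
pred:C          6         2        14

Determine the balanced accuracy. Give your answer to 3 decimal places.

Balanced accuracy = mean of per-class recall.
  A: recall = 5/15 = 0.3333
  B: recall = 7/15 = 0.4667
  C: recall = 14/21 = 0.6667
Mean = (0.3333 + 0.4667 + 0.6667) / 3 = 0.489

0.489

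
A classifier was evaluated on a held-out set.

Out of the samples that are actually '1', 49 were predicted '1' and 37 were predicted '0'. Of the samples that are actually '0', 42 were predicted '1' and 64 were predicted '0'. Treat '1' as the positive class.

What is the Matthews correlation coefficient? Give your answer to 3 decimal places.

MCC = (TP·TN − FP·FN) / √((TP+FP)(TP+FN)(TN+FP)(TN+FN))
Numerator = 49·64 − 42·37 = 1582
Denominator = √(91·86·106·101) = √83785156 = 9153.4232
MCC = 1582 / 9153.4232 = 0.173

0.173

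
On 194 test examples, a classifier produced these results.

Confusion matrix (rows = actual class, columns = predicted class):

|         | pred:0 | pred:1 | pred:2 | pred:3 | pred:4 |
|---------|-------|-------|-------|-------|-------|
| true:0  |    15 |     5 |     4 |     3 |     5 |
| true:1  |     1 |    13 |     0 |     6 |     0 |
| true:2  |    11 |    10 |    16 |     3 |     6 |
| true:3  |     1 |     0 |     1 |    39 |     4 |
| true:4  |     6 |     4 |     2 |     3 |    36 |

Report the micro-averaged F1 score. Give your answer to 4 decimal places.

0.6134

Micro-averaging pools counts across classes: ΣTP=119, ΣFP=75, ΣFN=75.
Micro-F1 score = 2·TP/(2·TP+FP+FN) on pooled counts = 0.6134 (equals overall accuracy in single-label multiclass).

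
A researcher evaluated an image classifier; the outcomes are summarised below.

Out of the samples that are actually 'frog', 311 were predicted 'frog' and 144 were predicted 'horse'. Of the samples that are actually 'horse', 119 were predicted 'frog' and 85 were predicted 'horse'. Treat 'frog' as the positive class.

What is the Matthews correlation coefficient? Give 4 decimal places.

0.0973

MCC = (TP·TN − FP·FN) / √((TP+FP)(TP+FN)(TN+FP)(TN+FN))
Numerator = 311·85 − 119·144 = 9299
Denominator = √(430·455·204·229) = √9139985400 = 95603.2709
MCC = 9299 / 95603.2709 = 0.0973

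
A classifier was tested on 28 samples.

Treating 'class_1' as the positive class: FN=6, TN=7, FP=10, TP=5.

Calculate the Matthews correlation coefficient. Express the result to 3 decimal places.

MCC = (TP·TN − FP·FN) / √((TP+FP)(TP+FN)(TN+FP)(TN+FN))
Numerator = 5·7 − 10·6 = -25
Denominator = √(15·11·17·13) = √36465 = 190.9581
MCC = -25 / 190.9581 = -0.131

-0.131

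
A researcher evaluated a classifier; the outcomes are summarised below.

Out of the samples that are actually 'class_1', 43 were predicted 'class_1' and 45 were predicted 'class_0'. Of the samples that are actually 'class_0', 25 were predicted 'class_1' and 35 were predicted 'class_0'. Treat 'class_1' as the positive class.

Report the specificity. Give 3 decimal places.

0.583

Specificity = TN/(TN+FP) = 35/(35+25) = 0.583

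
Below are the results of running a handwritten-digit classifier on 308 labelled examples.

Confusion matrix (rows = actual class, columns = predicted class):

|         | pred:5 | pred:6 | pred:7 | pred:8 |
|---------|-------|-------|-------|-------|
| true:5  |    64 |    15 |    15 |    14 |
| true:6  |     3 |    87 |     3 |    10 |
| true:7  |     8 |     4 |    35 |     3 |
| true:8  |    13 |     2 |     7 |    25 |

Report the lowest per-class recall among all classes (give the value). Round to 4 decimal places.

0.5319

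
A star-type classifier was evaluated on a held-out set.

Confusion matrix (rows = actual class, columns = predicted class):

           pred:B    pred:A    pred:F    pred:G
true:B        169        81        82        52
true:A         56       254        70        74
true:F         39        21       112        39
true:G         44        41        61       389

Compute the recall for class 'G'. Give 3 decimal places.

One-vs-rest for 'G': TP = diagonal; FP = other classes predicted 'G'; FN = 'G' predicted as other.
recall = TP/(TP+FN).
G: TP=389, FN=44+41+61=146 → 389/535 = 0.7271

0.727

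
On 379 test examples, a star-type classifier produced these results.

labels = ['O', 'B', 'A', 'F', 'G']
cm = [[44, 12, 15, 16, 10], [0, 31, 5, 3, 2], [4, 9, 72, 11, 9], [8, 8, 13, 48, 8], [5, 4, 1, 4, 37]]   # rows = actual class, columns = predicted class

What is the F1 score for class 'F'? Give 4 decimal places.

0.5749

Take TP from the diagonal, FP from the rest of the 'F' prediction marginal, FN from the rest of the 'F' actual marginal.
F1 score = 2·TP/(2·TP+FP+FN).
F: TP=48, FP=16+3+11+4=34, FN=8+8+13+8=37 → 96/167 = 0.57485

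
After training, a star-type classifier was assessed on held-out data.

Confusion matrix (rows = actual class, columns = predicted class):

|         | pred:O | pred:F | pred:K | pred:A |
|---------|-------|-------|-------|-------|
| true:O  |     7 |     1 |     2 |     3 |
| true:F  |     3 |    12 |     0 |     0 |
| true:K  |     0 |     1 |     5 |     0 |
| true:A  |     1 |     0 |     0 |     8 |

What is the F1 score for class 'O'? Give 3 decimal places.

Take TP from the diagonal, FP from the rest of the 'O' prediction marginal, FN from the rest of the 'O' actual marginal.
F1 score = 2·TP/(2·TP+FP+FN).
O: TP=7, FP=3+0+1=4, FN=1+2+3=6 → 14/24 = 0.5833

0.583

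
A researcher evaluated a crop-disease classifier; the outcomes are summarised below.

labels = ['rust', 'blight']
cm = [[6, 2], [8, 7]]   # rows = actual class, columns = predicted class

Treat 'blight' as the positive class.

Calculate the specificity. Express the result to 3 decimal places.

0.750

Specificity = TN/(TN+FP) = 6/(6+2) = 0.750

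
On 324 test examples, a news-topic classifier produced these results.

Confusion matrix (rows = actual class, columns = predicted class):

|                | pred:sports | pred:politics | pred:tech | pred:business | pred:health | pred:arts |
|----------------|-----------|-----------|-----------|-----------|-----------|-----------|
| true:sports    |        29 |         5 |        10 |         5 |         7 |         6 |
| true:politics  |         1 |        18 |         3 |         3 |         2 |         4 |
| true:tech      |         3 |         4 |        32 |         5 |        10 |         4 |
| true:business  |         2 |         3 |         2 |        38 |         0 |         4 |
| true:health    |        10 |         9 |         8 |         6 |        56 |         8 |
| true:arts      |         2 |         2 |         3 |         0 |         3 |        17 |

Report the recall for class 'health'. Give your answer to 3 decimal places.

recall = TP/(TP+FN).
health: TP=56, FN=10+9+8+6+8=41 → 56/97 = 0.5773

0.577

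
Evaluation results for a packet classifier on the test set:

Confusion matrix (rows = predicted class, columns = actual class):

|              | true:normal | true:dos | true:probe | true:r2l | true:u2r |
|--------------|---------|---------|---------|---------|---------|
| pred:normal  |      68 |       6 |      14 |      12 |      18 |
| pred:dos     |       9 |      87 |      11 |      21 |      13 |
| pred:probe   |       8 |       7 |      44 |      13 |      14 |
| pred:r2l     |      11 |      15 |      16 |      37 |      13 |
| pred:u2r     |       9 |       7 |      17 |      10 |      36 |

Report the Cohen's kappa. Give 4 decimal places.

0.4059

Observed agreement pₒ = trace/N = 272/516 = 0.52713
Expected agreement pₑ = Σ (rowᵢ·colᵢ)/N² = (105·118 + 122·141 + 102·86 + 93·92 + 94·79)/516² = 0.20411
κ = (pₒ − pₑ)/(1 − pₑ) = (0.52713 − 0.20411)/(1 − 0.20411) = 0.4059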